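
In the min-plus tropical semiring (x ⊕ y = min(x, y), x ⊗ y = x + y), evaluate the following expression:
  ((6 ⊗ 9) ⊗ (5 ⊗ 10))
((6 ⊗ 9) ⊗ (5 ⊗ 10)) = 30

Expand innermost to outermost. Recall ⊕ takes the minimum of its arguments and ⊗ takes their sum. Working out the expression ((6 ⊗ 9) ⊗ (5 ⊗ 10)) gives 30.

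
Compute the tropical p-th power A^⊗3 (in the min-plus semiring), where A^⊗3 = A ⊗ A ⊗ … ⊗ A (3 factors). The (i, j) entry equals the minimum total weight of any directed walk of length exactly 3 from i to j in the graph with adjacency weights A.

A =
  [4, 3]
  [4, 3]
A^⊗3 =
  [10, 9]
  [10, 9]

Each entry (A^⊗3)_ij equals the minimum over all length-3 walks i = v_0 → v_1 → … → v_3 = j of Σ_t A[v_t][v_{t+1}]. For example, for (i, j) = (0, 1) we minimise over 4 possible intermediate vertex sequences; the minimum is 9, attained along the walk 0 → 1 → 1 → 1.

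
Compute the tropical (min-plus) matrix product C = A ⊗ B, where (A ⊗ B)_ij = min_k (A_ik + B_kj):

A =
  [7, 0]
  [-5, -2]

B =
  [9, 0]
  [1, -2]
A ⊗ B =
  [1, -2]
  [-1, -5]

Apply the min-plus product entry-by-entry:
  C[0][0] = min over k of (A[0][0] + B[0][0] = 7 + 9 = 16, A[0][1] + B[1][0] = 0 + 1 = 1) = 1 (attained at k = 1)
  C[0][1] = min over k of (A[0][0] + B[0][1] = 7 + 0 = 7, A[0][1] + B[1][1] = 0 + -2 = -2) = -2 (attained at k = 1)
  C[1][0] = min over k of (A[1][0] + B[0][0] = -5 + 9 = 4, A[1][1] + B[1][0] = -2 + 1 = -1) = -1 (attained at k = 1)
  C[1][1] = min over k of (A[1][0] + B[0][1] = -5 + 0 = -5, A[1][1] + B[1][1] = -2 + -2 = -4) = -5 (attained at k = 0)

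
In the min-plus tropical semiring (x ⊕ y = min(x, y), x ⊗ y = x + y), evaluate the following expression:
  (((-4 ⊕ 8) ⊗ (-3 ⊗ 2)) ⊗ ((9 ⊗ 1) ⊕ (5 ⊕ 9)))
(((-4 ⊕ 8) ⊗ (-3 ⊗ 2)) ⊗ ((9 ⊗ 1) ⊕ (5 ⊕ 9))) = 0

Expand innermost to outermost. Recall ⊕ takes the minimum of its arguments and ⊗ takes their sum. Working out the expression (((-4 ⊕ 8) ⊗ (-3 ⊗ 2)) ⊗ ((9 ⊗ 1) ⊕ (5 ⊕ 9))) gives 0.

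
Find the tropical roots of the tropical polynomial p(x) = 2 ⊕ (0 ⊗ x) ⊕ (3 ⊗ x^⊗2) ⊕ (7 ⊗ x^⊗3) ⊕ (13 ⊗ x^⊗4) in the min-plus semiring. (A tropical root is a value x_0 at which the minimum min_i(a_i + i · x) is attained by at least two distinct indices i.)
Roots: {-6, -4, -3, 2}

Each tropical root is a break point of the lower envelope of the lines y = a_i + i · x (there are 5 lines, with slopes 0, 1, ..., 4). Only the lines that attain the minimum somewhere contribute to roots; other lines are dominated. Here the surviving (envelope) indices are i = 4, i = 3, i = 2, i = 1, i = 0.
Intersections between consecutive envelope lines give the roots: for adjacent envelope indices i < j the intersection is x = (a_i − a_j) / (j − i). Reading off the sorted break points: {-6, -4, -3, 2}.
Verification: at each break x_0, at least two indices attain the minimum of min_i(a_i + i · x_0).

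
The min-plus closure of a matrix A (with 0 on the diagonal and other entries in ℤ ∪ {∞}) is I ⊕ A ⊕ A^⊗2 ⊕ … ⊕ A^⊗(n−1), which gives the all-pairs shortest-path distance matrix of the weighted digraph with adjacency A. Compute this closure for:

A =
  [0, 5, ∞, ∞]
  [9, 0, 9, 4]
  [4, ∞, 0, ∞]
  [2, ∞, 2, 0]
Closure =
  [0, 5, 11, 9]
  [6, 0, 6, 4]
  [4, 9, 0, 13]
  [2, 7, 2, 0]

This is the Floyd-Warshall all-pairs shortest-path computation. For each intermediate vertex k = 0, 1, …, 3, update dist[i][j] ← min(dist[i][j], dist[i][k] + dist[k][j]). The final matrix gives, for each (i, j), the minimum total weight of any directed path from i to j (possibly empty when i = j).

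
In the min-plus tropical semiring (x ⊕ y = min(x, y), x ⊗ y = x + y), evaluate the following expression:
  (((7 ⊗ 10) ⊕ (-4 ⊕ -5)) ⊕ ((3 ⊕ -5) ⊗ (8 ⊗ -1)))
(((7 ⊗ 10) ⊕ (-4 ⊕ -5)) ⊕ ((3 ⊕ -5) ⊗ (8 ⊗ -1))) = -5

Expand innermost to outermost. Recall ⊕ takes the minimum of its arguments and ⊗ takes their sum. Working out the expression (((7 ⊗ 10) ⊕ (-4 ⊕ -5)) ⊕ ((3 ⊕ -5) ⊗ (8 ⊗ -1))) gives -5.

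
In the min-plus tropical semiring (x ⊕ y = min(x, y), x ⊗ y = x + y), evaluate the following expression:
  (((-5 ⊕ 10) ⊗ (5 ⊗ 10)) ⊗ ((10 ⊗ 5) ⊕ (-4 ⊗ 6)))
(((-5 ⊕ 10) ⊗ (5 ⊗ 10)) ⊗ ((10 ⊗ 5) ⊕ (-4 ⊗ 6))) = 12

Expand innermost to outermost. Recall ⊕ takes the minimum of its arguments and ⊗ takes their sum. Working out the expression (((-5 ⊕ 10) ⊗ (5 ⊗ 10)) ⊗ ((10 ⊗ 5) ⊕ (-4 ⊗ 6))) gives 12.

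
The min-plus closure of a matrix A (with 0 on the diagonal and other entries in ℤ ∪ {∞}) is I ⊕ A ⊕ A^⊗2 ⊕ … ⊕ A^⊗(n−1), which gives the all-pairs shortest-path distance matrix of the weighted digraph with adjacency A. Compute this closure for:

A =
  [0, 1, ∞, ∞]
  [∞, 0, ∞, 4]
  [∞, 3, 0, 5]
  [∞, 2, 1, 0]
Closure =
  [0, 1, 6, 5]
  [∞, 0, 5, 4]
  [∞, 3, 0, 5]
  [∞, 2, 1, 0]

This is the Floyd-Warshall all-pairs shortest-path computation. For each intermediate vertex k = 0, 1, …, 3, update dist[i][j] ← min(dist[i][j], dist[i][k] + dist[k][j]). The final matrix gives, for each (i, j), the minimum total weight of any directed path from i to j (possibly empty when i = j).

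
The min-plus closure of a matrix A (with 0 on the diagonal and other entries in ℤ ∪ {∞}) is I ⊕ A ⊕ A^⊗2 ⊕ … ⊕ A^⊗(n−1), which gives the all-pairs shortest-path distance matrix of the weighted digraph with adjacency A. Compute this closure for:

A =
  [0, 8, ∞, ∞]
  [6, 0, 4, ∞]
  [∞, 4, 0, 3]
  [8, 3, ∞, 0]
Closure =
  [0, 8, 12, 15]
  [6, 0, 4, 7]
  [10, 4, 0, 3]
  [8, 3, 7, 0]

This is the Floyd-Warshall all-pairs shortest-path computation. For each intermediate vertex k = 0, 1, …, 3, update dist[i][j] ← min(dist[i][j], dist[i][k] + dist[k][j]). The final matrix gives, for each (i, j), the minimum total weight of any directed path from i to j (possibly empty when i = j).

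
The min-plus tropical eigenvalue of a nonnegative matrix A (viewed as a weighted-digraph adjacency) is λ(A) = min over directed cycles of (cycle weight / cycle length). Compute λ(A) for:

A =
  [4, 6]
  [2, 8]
λ(A) = 4

Enumerate directed cycles and compute their means (weight / length). Sample:
  cycle 0 → 0: weight = 4, length = 1, mean = 4/1 ≈ 4.000
  cycle 1 → 1: weight = 8, length = 1, mean = 8/1 ≈ 8.000
  cycle 0 → 1 → 0: weight = 8, length = 2, mean = 8/2 ≈ 4.000
  cycle 1 → 0 → 1: weight = 8, length = 2, mean = 8/2 ≈ 4.000
Minimum mean = 4.000, attained e.g. along the cycle 0 → 0 with weight 4 and length 1. So λ(A) = 4/1 = 4.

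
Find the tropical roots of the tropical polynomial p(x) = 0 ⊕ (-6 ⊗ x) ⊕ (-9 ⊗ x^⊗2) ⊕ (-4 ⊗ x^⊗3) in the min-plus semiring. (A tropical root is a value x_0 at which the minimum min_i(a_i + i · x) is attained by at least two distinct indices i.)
Roots: {-5, 3, 6}

Each tropical root is a break point of the lower envelope of the lines y = a_i + i · x (there are 4 lines, with slopes 0, 1, ..., 3). Only the lines that attain the minimum somewhere contribute to roots; other lines are dominated. Here the surviving (envelope) indices are i = 3, i = 2, i = 1, i = 0.
Intersections between consecutive envelope lines give the roots: for adjacent envelope indices i < j the intersection is x = (a_i − a_j) / (j − i). Reading off the sorted break points: {-5, 3, 6}.
Verification: at each break x_0, at least two indices attain the minimum of min_i(a_i + i · x_0).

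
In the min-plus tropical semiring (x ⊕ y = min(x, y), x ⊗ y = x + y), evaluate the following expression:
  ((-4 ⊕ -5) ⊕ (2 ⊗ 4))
((-4 ⊕ -5) ⊕ (2 ⊗ 4)) = -5

Expand innermost to outermost. Recall ⊕ takes the minimum of its arguments and ⊗ takes their sum. Working out the expression ((-4 ⊕ -5) ⊕ (2 ⊗ 4)) gives -5.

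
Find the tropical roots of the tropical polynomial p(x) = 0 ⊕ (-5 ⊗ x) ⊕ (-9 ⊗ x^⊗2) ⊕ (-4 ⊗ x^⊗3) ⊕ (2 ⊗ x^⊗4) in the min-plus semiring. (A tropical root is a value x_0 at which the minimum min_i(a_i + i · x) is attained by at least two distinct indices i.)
Roots: {-6, -5, 4, 5}

Each tropical root is a break point of the lower envelope of the lines y = a_i + i · x (there are 5 lines, with slopes 0, 1, ..., 4). Only the lines that attain the minimum somewhere contribute to roots; other lines are dominated. Here the surviving (envelope) indices are i = 4, i = 3, i = 2, i = 1, i = 0.
Intersections between consecutive envelope lines give the roots: for adjacent envelope indices i < j the intersection is x = (a_i − a_j) / (j − i). Reading off the sorted break points: {-6, -5, 4, 5}.
Verification: at each break x_0, at least two indices attain the minimum of min_i(a_i + i · x_0).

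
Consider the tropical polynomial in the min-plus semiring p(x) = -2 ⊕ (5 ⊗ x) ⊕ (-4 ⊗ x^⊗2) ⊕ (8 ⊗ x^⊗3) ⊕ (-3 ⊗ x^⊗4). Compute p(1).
p(1) = -2

A tropical monomial a ⊗ x^⊗i evaluates to a + i · x. Evaluating each term at x = 1:
  Term 0 contributes -2 + 0 · 1 = -2
  Term 1 contributes 5 + 1 · 1 = 6
  Term 2 contributes -4 + 2 · 1 = -2
  Term 3 contributes 8 + 3 · 1 = 11
  Term 4 contributes -3 + 4 · 1 = 1
p(1) = ⊕ of these = min[-2, 6, -2, 11, 1] = -2.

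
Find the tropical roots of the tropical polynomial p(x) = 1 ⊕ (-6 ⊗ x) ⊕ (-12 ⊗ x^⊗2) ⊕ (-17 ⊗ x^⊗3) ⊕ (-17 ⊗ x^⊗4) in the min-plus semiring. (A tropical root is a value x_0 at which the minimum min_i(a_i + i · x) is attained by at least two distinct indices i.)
Roots: {0, 5, 6, 7}

Each tropical root is a break point of the lower envelope of the lines y = a_i + i · x (there are 5 lines, with slopes 0, 1, ..., 4). Only the lines that attain the minimum somewhere contribute to roots; other lines are dominated. Here the surviving (envelope) indices are i = 4, i = 3, i = 2, i = 1, i = 0.
Intersections between consecutive envelope lines give the roots: for adjacent envelope indices i < j the intersection is x = (a_i − a_j) / (j − i). Reading off the sorted break points: {0, 5, 6, 7}.
Verification: at each break x_0, at least two indices attain the minimum of min_i(a_i + i · x_0).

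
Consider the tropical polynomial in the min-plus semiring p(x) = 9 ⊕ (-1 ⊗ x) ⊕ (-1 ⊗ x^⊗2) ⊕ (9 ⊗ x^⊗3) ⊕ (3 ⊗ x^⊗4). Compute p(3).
p(3) = 2

A tropical monomial a ⊗ x^⊗i evaluates to a + i · x. Evaluating each term at x = 3:
  Term 0 contributes 9 + 0 · 3 = 9
  Term 1 contributes -1 + 1 · 3 = 2
  Term 2 contributes -1 + 2 · 3 = 5
  Term 3 contributes 9 + 3 · 3 = 18
  Term 4 contributes 3 + 4 · 3 = 15
p(3) = ⊕ of these = min[9, 2, 5, 18, 15] = 2.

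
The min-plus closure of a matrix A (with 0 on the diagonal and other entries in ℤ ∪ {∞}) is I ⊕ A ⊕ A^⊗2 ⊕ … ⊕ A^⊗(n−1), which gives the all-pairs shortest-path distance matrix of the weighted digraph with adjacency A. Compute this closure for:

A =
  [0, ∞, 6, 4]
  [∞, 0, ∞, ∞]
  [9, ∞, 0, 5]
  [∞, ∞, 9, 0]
Closure =
  [0, ∞, 6, 4]
  [∞, 0, ∞, ∞]
  [9, ∞, 0, 5]
  [18, ∞, 9, 0]

This is the Floyd-Warshall all-pairs shortest-path computation. For each intermediate vertex k = 0, 1, …, 3, update dist[i][j] ← min(dist[i][j], dist[i][k] + dist[k][j]). The final matrix gives, for each (i, j), the minimum total weight of any directed path from i to j (possibly empty when i = j).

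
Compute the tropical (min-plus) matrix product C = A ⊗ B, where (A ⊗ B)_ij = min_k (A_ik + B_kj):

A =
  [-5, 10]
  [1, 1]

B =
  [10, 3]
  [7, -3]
A ⊗ B =
  [5, -2]
  [8, -2]

Apply the min-plus product entry-by-entry:
  C[0][0] = min over k of (A[0][0] + B[0][0] = -5 + 10 = 5, A[0][1] + B[1][0] = 10 + 7 = 17) = 5 (attained at k = 0)
  C[0][1] = min over k of (A[0][0] + B[0][1] = -5 + 3 = -2, A[0][1] + B[1][1] = 10 + -3 = 7) = -2 (attained at k = 0)
  C[1][0] = min over k of (A[1][0] + B[0][0] = 1 + 10 = 11, A[1][1] + B[1][0] = 1 + 7 = 8) = 8 (attained at k = 1)
  C[1][1] = min over k of (A[1][0] + B[0][1] = 1 + 3 = 4, A[1][1] + B[1][1] = 1 + -3 = -2) = -2 (attained at k = 1)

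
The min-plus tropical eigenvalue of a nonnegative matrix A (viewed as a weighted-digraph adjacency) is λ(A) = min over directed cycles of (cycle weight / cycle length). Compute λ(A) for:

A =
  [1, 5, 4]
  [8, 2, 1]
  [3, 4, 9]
λ(A) = 1

Enumerate directed cycles and compute their means (weight / length). Sample:
  cycle 0 → 0: weight = 1, length = 1, mean = 1/1 ≈ 1.000
  cycle 1 → 1: weight = 2, length = 1, mean = 2/1 ≈ 2.000
  cycle 2 → 2: weight = 9, length = 1, mean = 9/1 ≈ 9.000
  cycle 0 → 1 → 0: weight = 13, length = 2, mean = 13/2 ≈ 6.500
  cycle 0 → 2 → 0: weight = 7, length = 2, mean = 7/2 ≈ 3.500
  cycle 1 → 0 → 1: weight = 13, length = 2, mean = 13/2 ≈ 6.500
Minimum mean = 1.000, attained e.g. along the cycle 0 → 0 with weight 1 and length 1. So λ(A) = 1/1 = 1.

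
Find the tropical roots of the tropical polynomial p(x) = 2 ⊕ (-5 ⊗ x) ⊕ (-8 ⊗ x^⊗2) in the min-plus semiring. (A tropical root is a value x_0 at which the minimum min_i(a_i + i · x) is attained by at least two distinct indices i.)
Roots: {3, 7}

Each tropical root is a break point of the lower envelope of the lines y = a_i + i · x (there are 3 lines, with slopes 0, 1, ..., 2). Only the lines that attain the minimum somewhere contribute to roots; other lines are dominated. Here the surviving (envelope) indices are i = 2, i = 1, i = 0.
Intersections between consecutive envelope lines give the roots: for adjacent envelope indices i < j the intersection is x = (a_i − a_j) / (j − i). Reading off the sorted break points: {3, 7}.
Verification: at each break x_0, at least two indices attain the minimum of min_i(a_i + i · x_0).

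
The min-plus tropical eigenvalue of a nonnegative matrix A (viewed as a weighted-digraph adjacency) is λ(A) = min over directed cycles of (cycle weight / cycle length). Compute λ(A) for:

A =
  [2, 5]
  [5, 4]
λ(A) = 2

Enumerate directed cycles and compute their means (weight / length). Sample:
  cycle 0 → 0: weight = 2, length = 1, mean = 2/1 ≈ 2.000
  cycle 1 → 1: weight = 4, length = 1, mean = 4/1 ≈ 4.000
  cycle 0 → 1 → 0: weight = 10, length = 2, mean = 10/2 ≈ 5.000
  cycle 1 → 0 → 1: weight = 10, length = 2, mean = 10/2 ≈ 5.000
Minimum mean = 2.000, attained e.g. along the cycle 0 → 0 with weight 2 and length 1. So λ(A) = 2/1 = 2.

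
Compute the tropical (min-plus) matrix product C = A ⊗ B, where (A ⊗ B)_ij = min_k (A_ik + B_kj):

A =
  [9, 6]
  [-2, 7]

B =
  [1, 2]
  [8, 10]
A ⊗ B =
  [10, 11]
  [-1, 0]

Apply the min-plus product entry-by-entry:
  C[0][0] = min over k of (A[0][0] + B[0][0] = 9 + 1 = 10, A[0][1] + B[1][0] = 6 + 8 = 14) = 10 (attained at k = 0)
  C[0][1] = min over k of (A[0][0] + B[0][1] = 9 + 2 = 11, A[0][1] + B[1][1] = 6 + 10 = 16) = 11 (attained at k = 0)
  C[1][0] = min over k of (A[1][0] + B[0][0] = -2 + 1 = -1, A[1][1] + B[1][0] = 7 + 8 = 15) = -1 (attained at k = 0)
  C[1][1] = min over k of (A[1][0] + B[0][1] = -2 + 2 = 0, A[1][1] + B[1][1] = 7 + 10 = 17) = 0 (attained at k = 0)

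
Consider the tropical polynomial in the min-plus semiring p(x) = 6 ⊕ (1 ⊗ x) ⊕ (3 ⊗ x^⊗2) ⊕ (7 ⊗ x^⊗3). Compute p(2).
p(2) = 3

A tropical monomial a ⊗ x^⊗i evaluates to a + i · x. Evaluating each term at x = 2:
  Term 0 contributes 6 + 0 · 2 = 6
  Term 1 contributes 1 + 1 · 2 = 3
  Term 2 contributes 3 + 2 · 2 = 7
  Term 3 contributes 7 + 3 · 2 = 13
p(2) = ⊕ of these = min[6, 3, 7, 13] = 3.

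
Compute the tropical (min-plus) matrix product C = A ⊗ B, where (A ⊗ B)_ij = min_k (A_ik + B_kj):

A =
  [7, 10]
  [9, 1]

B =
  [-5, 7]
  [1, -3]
A ⊗ B =
  [2, 7]
  [2, -2]

Apply the min-plus product entry-by-entry:
  C[0][0] = min over k of (A[0][0] + B[0][0] = 7 + -5 = 2, A[0][1] + B[1][0] = 10 + 1 = 11) = 2 (attained at k = 0)
  C[0][1] = min over k of (A[0][0] + B[0][1] = 7 + 7 = 14, A[0][1] + B[1][1] = 10 + -3 = 7) = 7 (attained at k = 1)
  C[1][0] = min over k of (A[1][0] + B[0][0] = 9 + -5 = 4, A[1][1] + B[1][0] = 1 + 1 = 2) = 2 (attained at k = 1)
  C[1][1] = min over k of (A[1][0] + B[0][1] = 9 + 7 = 16, A[1][1] + B[1][1] = 1 + -3 = -2) = -2 (attained at k = 1)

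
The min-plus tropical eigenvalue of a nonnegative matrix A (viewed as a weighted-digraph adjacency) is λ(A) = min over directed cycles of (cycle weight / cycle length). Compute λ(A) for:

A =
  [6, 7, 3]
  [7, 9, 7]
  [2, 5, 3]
λ(A) = 5/2

Enumerate directed cycles and compute their means (weight / length). Sample:
  cycle 0 → 0: weight = 6, length = 1, mean = 6/1 ≈ 6.000
  cycle 1 → 1: weight = 9, length = 1, mean = 9/1 ≈ 9.000
  cycle 2 → 2: weight = 3, length = 1, mean = 3/1 ≈ 3.000
  cycle 0 → 1 → 0: weight = 14, length = 2, mean = 14/2 ≈ 7.000
  cycle 0 → 2 → 0: weight = 5, length = 2, mean = 5/2 ≈ 2.500
  cycle 1 → 0 → 1: weight = 14, length = 2, mean = 14/2 ≈ 7.000
Minimum mean = 2.500, attained e.g. along the cycle 0 → 2 → 0 with weight 5 and length 2. So λ(A) = 5/2 = 5/2.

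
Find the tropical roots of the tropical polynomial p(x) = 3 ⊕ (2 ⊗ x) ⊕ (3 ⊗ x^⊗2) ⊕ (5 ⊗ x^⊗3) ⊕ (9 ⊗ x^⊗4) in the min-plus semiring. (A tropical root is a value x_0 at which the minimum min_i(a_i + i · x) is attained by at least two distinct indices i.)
Roots: {-4, -2, -1, 1}

Each tropical root is a break point of the lower envelope of the lines y = a_i + i · x (there are 5 lines, with slopes 0, 1, ..., 4). Only the lines that attain the minimum somewhere contribute to roots; other lines are dominated. Here the surviving (envelope) indices are i = 4, i = 3, i = 2, i = 1, i = 0.
Intersections between consecutive envelope lines give the roots: for adjacent envelope indices i < j the intersection is x = (a_i − a_j) / (j − i). Reading off the sorted break points: {-4, -2, -1, 1}.
Verification: at each break x_0, at least two indices attain the minimum of min_i(a_i + i · x_0).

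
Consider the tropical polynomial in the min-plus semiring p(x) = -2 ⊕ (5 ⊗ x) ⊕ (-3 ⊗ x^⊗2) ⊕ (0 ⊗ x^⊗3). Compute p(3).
p(3) = -2

A tropical monomial a ⊗ x^⊗i evaluates to a + i · x. Evaluating each term at x = 3:
  Term 0 contributes -2 + 0 · 3 = -2
  Term 1 contributes 5 + 1 · 3 = 8
  Term 2 contributes -3 + 2 · 3 = 3
  Term 3 contributes 0 + 3 · 3 = 9
p(3) = ⊕ of these = min[-2, 8, 3, 9] = -2.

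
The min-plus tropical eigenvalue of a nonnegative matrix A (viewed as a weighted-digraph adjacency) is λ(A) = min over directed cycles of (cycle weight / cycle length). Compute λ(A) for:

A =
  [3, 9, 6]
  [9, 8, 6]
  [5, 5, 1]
λ(A) = 1

Enumerate directed cycles and compute their means (weight / length). Sample:
  cycle 0 → 0: weight = 3, length = 1, mean = 3/1 ≈ 3.000
  cycle 1 → 1: weight = 8, length = 1, mean = 8/1 ≈ 8.000
  cycle 2 → 2: weight = 1, length = 1, mean = 1/1 ≈ 1.000
  cycle 0 → 1 → 0: weight = 18, length = 2, mean = 18/2 ≈ 9.000
  cycle 0 → 2 → 0: weight = 11, length = 2, mean = 11/2 ≈ 5.500
  cycle 1 → 0 → 1: weight = 18, length = 2, mean = 18/2 ≈ 9.000
Minimum mean = 1.000, attained e.g. along the cycle 2 → 2 with weight 1 and length 1. So λ(A) = 1/1 = 1.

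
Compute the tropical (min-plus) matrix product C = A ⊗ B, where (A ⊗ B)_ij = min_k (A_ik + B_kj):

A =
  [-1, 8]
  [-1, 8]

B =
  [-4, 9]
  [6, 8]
A ⊗ B =
  [-5, 8]
  [-5, 8]

Apply the min-plus product entry-by-entry:
  C[0][0] = min over k of (A[0][0] + B[0][0] = -1 + -4 = -5, A[0][1] + B[1][0] = 8 + 6 = 14) = -5 (attained at k = 0)
  C[0][1] = min over k of (A[0][0] + B[0][1] = -1 + 9 = 8, A[0][1] + B[1][1] = 8 + 8 = 16) = 8 (attained at k = 0)
  C[1][0] = min over k of (A[1][0] + B[0][0] = -1 + -4 = -5, A[1][1] + B[1][0] = 8 + 6 = 14) = -5 (attained at k = 0)
  C[1][1] = min over k of (A[1][0] + B[0][1] = -1 + 9 = 8, A[1][1] + B[1][1] = 8 + 8 = 16) = 8 (attained at k = 0)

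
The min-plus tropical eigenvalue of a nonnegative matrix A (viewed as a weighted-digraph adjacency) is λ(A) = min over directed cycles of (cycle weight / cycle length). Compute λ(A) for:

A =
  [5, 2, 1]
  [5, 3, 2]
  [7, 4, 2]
λ(A) = 2

Enumerate directed cycles and compute their means (weight / length). Sample:
  cycle 0 → 0: weight = 5, length = 1, mean = 5/1 ≈ 5.000
  cycle 1 → 1: weight = 3, length = 1, mean = 3/1 ≈ 3.000
  cycle 2 → 2: weight = 2, length = 1, mean = 2/1 ≈ 2.000
  cycle 0 → 1 → 0: weight = 7, length = 2, mean = 7/2 ≈ 3.500
  cycle 0 → 2 → 0: weight = 8, length = 2, mean = 8/2 ≈ 4.000
  cycle 1 → 0 → 1: weight = 7, length = 2, mean = 7/2 ≈ 3.500
Minimum mean = 2.000, attained e.g. along the cycle 2 → 2 with weight 2 and length 1. So λ(A) = 2/1 = 2.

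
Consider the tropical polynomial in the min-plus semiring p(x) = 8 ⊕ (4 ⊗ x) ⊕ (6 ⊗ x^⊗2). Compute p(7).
p(7) = 8

A tropical monomial a ⊗ x^⊗i evaluates to a + i · x. Evaluating each term at x = 7:
  Term 0 contributes 8 + 0 · 7 = 8
  Term 1 contributes 4 + 1 · 7 = 11
  Term 2 contributes 6 + 2 · 7 = 20
p(7) = ⊕ of these = min[8, 11, 20] = 8.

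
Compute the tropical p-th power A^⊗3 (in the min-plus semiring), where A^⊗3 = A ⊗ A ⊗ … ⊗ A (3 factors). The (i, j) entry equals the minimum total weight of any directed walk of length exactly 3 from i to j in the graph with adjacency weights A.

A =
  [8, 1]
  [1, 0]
A^⊗3 =
  [2, 1]
  [1, 0]

Each entry (A^⊗3)_ij equals the minimum over all length-3 walks i = v_0 → v_1 → … → v_3 = j of Σ_t A[v_t][v_{t+1}]. For example, for (i, j) = (0, 1) we minimise over 4 possible intermediate vertex sequences; the minimum is 1, attained along the walk 0 → 1 → 1 → 1.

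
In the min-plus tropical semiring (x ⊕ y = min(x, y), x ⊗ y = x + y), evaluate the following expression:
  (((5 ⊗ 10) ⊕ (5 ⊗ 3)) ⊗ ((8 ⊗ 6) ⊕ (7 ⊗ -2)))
(((5 ⊗ 10) ⊕ (5 ⊗ 3)) ⊗ ((8 ⊗ 6) ⊕ (7 ⊗ -2))) = 13

Expand innermost to outermost. Recall ⊕ takes the minimum of its arguments and ⊗ takes their sum. Working out the expression (((5 ⊗ 10) ⊕ (5 ⊗ 3)) ⊗ ((8 ⊗ 6) ⊕ (7 ⊗ -2))) gives 13.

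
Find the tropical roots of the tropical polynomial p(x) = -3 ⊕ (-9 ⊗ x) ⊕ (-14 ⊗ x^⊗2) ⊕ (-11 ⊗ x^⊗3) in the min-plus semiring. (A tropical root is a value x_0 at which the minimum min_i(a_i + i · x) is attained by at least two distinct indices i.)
Roots: {-3, 5, 6}

Each tropical root is a break point of the lower envelope of the lines y = a_i + i · x (there are 4 lines, with slopes 0, 1, ..., 3). Only the lines that attain the minimum somewhere contribute to roots; other lines are dominated. Here the surviving (envelope) indices are i = 3, i = 2, i = 1, i = 0.
Intersections between consecutive envelope lines give the roots: for adjacent envelope indices i < j the intersection is x = (a_i − a_j) / (j − i). Reading off the sorted break points: {-3, 5, 6}.
Verification: at each break x_0, at least two indices attain the minimum of min_i(a_i + i · x_0).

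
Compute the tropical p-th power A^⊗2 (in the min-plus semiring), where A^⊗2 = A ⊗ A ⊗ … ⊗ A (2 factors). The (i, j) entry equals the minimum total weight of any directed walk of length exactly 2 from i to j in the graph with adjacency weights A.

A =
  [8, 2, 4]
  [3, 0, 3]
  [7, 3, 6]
A^⊗2 =
  [5, 2, 5]
  [3, 0, 3]
  [6, 3, 6]

Each entry (A^⊗2)_ij equals the minimum over all length-2 walks i = v_0 → v_1 → … → v_2 = j of Σ_t A[v_t][v_{t+1}]. For example, for (i, j) = (0, 2) we minimise over 3 possible intermediate vertex sequences; the minimum is 5, attained along the walk 0 → 1 → 2.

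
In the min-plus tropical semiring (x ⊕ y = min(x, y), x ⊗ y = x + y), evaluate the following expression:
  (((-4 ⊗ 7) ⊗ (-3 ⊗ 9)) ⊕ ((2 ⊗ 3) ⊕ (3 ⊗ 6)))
(((-4 ⊗ 7) ⊗ (-3 ⊗ 9)) ⊕ ((2 ⊗ 3) ⊕ (3 ⊗ 6))) = 5

Expand innermost to outermost. Recall ⊕ takes the minimum of its arguments and ⊗ takes their sum. Working out the expression (((-4 ⊗ 7) ⊗ (-3 ⊗ 9)) ⊕ ((2 ⊗ 3) ⊕ (3 ⊗ 6))) gives 5.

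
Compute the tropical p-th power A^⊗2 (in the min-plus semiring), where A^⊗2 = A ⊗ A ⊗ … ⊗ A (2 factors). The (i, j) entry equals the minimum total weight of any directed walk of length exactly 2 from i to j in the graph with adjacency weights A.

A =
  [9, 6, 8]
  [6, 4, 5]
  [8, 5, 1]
A^⊗2 =
  [12, 10, 9]
  [10, 8, 6]
  [9, 6, 2]

Each entry (A^⊗2)_ij equals the minimum over all length-2 walks i = v_0 → v_1 → … → v_2 = j of Σ_t A[v_t][v_{t+1}]. For example, for (i, j) = (0, 2) we minimise over 3 possible intermediate vertex sequences; the minimum is 9, attained along the walk 0 → 2 → 2.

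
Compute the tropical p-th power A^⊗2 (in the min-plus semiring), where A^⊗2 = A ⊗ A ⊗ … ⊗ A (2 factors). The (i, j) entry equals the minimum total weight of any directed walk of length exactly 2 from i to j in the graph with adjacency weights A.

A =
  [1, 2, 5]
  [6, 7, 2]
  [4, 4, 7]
A^⊗2 =
  [2, 3, 4]
  [6, 6, 9]
  [5, 6, 6]

Each entry (A^⊗2)_ij equals the minimum over all length-2 walks i = v_0 → v_1 → … → v_2 = j of Σ_t A[v_t][v_{t+1}]. For example, for (i, j) = (0, 2) we minimise over 3 possible intermediate vertex sequences; the minimum is 4, attained along the walk 0 → 1 → 2.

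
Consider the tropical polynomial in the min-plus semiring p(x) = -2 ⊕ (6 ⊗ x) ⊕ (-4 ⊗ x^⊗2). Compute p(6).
p(6) = -2

A tropical monomial a ⊗ x^⊗i evaluates to a + i · x. Evaluating each term at x = 6:
  Term 0 contributes -2 + 0 · 6 = -2
  Term 1 contributes 6 + 1 · 6 = 12
  Term 2 contributes -4 + 2 · 6 = 8
p(6) = ⊕ of these = min[-2, 12, 8] = -2.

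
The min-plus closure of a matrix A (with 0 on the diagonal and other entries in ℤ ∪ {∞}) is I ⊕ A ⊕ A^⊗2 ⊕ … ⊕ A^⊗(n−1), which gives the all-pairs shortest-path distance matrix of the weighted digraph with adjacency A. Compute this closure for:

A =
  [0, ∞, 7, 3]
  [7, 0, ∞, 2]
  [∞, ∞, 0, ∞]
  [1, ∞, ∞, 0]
Closure =
  [0, ∞, 7, 3]
  [3, 0, 10, 2]
  [∞, ∞, 0, ∞]
  [1, ∞, 8, 0]

This is the Floyd-Warshall all-pairs shortest-path computation. For each intermediate vertex k = 0, 1, …, 3, update dist[i][j] ← min(dist[i][j], dist[i][k] + dist[k][j]). The final matrix gives, for each (i, j), the minimum total weight of any directed path from i to j (possibly empty when i = j).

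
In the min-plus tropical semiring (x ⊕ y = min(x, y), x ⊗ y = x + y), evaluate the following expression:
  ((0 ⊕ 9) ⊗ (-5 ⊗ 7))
((0 ⊕ 9) ⊗ (-5 ⊗ 7)) = 2

Expand innermost to outermost. Recall ⊕ takes the minimum of its arguments and ⊗ takes their sum. Working out the expression ((0 ⊕ 9) ⊗ (-5 ⊗ 7)) gives 2.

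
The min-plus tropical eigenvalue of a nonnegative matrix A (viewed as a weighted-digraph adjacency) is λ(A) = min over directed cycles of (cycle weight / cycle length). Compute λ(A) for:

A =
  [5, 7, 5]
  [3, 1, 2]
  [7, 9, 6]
λ(A) = 1

Enumerate directed cycles and compute their means (weight / length). Sample:
  cycle 0 → 0: weight = 5, length = 1, mean = 5/1 ≈ 5.000
  cycle 1 → 1: weight = 1, length = 1, mean = 1/1 ≈ 1.000
  cycle 2 → 2: weight = 6, length = 1, mean = 6/1 ≈ 6.000
  cycle 0 → 1 → 0: weight = 10, length = 2, mean = 10/2 ≈ 5.000
  cycle 0 → 2 → 0: weight = 12, length = 2, mean = 12/2 ≈ 6.000
  cycle 1 → 0 → 1: weight = 10, length = 2, mean = 10/2 ≈ 5.000
Minimum mean = 1.000, attained e.g. along the cycle 1 → 1 with weight 1 and length 1. So λ(A) = 1/1 = 1.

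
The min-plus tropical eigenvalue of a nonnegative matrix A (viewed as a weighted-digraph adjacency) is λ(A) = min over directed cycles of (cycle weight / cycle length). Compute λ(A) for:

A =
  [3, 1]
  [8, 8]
λ(A) = 3

Enumerate directed cycles and compute their means (weight / length). Sample:
  cycle 0 → 0: weight = 3, length = 1, mean = 3/1 ≈ 3.000
  cycle 1 → 1: weight = 8, length = 1, mean = 8/1 ≈ 8.000
  cycle 0 → 1 → 0: weight = 9, length = 2, mean = 9/2 ≈ 4.500
  cycle 1 → 0 → 1: weight = 9, length = 2, mean = 9/2 ≈ 4.500
Minimum mean = 3.000, attained e.g. along the cycle 0 → 0 with weight 3 and length 1. So λ(A) = 3/1 = 3.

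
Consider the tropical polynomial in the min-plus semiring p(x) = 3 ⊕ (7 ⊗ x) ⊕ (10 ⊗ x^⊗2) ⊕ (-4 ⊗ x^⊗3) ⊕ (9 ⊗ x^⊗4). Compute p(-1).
p(-1) = -7

A tropical monomial a ⊗ x^⊗i evaluates to a + i · x. Evaluating each term at x = -1:
  Term 0 contributes 3 + 0 · -1 = 3
  Term 1 contributes 7 + 1 · -1 = 6
  Term 2 contributes 10 + 2 · -1 = 8
  Term 3 contributes -4 + 3 · -1 = -7
  Term 4 contributes 9 + 4 · -1 = 5
p(-1) = ⊕ of these = min[3, 6, 8, -7, 5] = -7.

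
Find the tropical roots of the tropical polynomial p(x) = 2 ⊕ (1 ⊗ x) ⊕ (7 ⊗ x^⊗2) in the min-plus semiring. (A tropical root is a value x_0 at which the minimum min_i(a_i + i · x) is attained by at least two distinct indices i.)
Roots: {-6, 1}

Each tropical root is a break point of the lower envelope of the lines y = a_i + i · x (there are 3 lines, with slopes 0, 1, ..., 2). Only the lines that attain the minimum somewhere contribute to roots; other lines are dominated. Here the surviving (envelope) indices are i = 2, i = 1, i = 0.
Intersections between consecutive envelope lines give the roots: for adjacent envelope indices i < j the intersection is x = (a_i − a_j) / (j − i). Reading off the sorted break points: {-6, 1}.
Verification: at each break x_0, at least two indices attain the minimum of min_i(a_i + i · x_0).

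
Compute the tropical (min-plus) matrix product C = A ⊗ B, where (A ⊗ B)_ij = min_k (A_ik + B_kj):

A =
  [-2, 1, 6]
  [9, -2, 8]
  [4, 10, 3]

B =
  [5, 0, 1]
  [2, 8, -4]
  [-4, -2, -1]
A ⊗ B =
  [2, -2, -3]
  [0, 6, -6]
  [-1, 1, 2]

Apply the min-plus product entry-by-entry:
  C[0][0] = min over k of (A[0][0] + B[0][0] = -2 + 5 = 3, A[0][1] + B[1][0] = 1 + 2 = 3, A[0][2] + B[2][0] = 6 + -4 = 2) = 2 (attained at k = 2)
  C[0][1] = min over k of (A[0][0] + B[0][1] = -2 + 0 = -2, A[0][1] + B[1][1] = 1 + 8 = 9, A[0][2] + B[2][1] = 6 + -2 = 4) = -2 (attained at k = 0)
  C[0][2] = min over k of (A[0][0] + B[0][2] = -2 + 1 = -1, A[0][1] + B[1][2] = 1 + -4 = -3, A[0][2] + B[2][2] = 6 + -1 = 5) = -3 (attained at k = 1)
  C[1][0] = min over k of (A[1][0] + B[0][0] = 9 + 5 = 14, A[1][1] + B[1][0] = -2 + 2 = 0, A[1][2] + B[2][0] = 8 + -4 = 4) = 0 (attained at k = 1)
  C[1][1] = min over k of (A[1][0] + B[0][1] = 9 + 0 = 9, A[1][1] + B[1][1] = -2 + 8 = 6, A[1][2] + B[2][1] = 8 + -2 = 6) = 6 (attained at k = 1)
  C[1][2] = min over k of (A[1][0] + B[0][2] = 9 + 1 = 10, A[1][1] + B[1][2] = -2 + -4 = -6, A[1][2] + B[2][2] = 8 + -1 = 7) = -6 (attained at k = 1)
  C[2][0] = min over k of (A[2][0] + B[0][0] = 4 + 5 = 9, A[2][1] + B[1][0] = 10 + 2 = 12, A[2][2] + B[2][0] = 3 + -4 = -1) = -1 (attained at k = 2)
  C[2][1] = min over k of (A[2][0] + B[0][1] = 4 + 0 = 4, A[2][1] + B[1][1] = 10 + 8 = 18, A[2][2] + B[2][1] = 3 + -2 = 1) = 1 (attained at k = 2)
  C[2][2] = min over k of (A[2][0] + B[0][2] = 4 + 1 = 5, A[2][1] + B[1][2] = 10 + -4 = 6, A[2][2] + B[2][2] = 3 + -1 = 2) = 2 (attained at k = 2)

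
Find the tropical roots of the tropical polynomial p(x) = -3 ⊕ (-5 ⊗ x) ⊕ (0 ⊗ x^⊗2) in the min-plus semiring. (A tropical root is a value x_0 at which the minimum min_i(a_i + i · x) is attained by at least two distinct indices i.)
Roots: {-5, 2}

Each tropical root is a break point of the lower envelope of the lines y = a_i + i · x (there are 3 lines, with slopes 0, 1, ..., 2). Only the lines that attain the minimum somewhere contribute to roots; other lines are dominated. Here the surviving (envelope) indices are i = 2, i = 1, i = 0.
Intersections between consecutive envelope lines give the roots: for adjacent envelope indices i < j the intersection is x = (a_i − a_j) / (j − i). Reading off the sorted break points: {-5, 2}.
Verification: at each break x_0, at least two indices attain the minimum of min_i(a_i + i · x_0).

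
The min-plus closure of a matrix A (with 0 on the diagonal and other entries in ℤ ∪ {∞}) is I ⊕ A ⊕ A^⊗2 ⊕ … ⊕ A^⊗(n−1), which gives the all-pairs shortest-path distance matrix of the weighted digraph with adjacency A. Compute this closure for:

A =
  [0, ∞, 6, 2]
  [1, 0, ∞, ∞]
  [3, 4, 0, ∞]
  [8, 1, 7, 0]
Closure =
  [0, 3, 6, 2]
  [1, 0, 7, 3]
  [3, 4, 0, 5]
  [2, 1, 7, 0]

This is the Floyd-Warshall all-pairs shortest-path computation. For each intermediate vertex k = 0, 1, …, 3, update dist[i][j] ← min(dist[i][j], dist[i][k] + dist[k][j]). The final matrix gives, for each (i, j), the minimum total weight of any directed path from i to j (possibly empty when i = j).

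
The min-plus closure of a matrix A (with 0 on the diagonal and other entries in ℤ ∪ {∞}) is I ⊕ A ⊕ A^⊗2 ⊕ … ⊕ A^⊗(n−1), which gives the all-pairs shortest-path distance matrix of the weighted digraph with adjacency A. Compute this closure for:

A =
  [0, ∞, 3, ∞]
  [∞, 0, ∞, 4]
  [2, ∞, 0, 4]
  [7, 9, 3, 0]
Closure =
  [0, 16, 3, 7]
  [9, 0, 7, 4]
  [2, 13, 0, 4]
  [5, 9, 3, 0]

This is the Floyd-Warshall all-pairs shortest-path computation. For each intermediate vertex k = 0, 1, …, 3, update dist[i][j] ← min(dist[i][j], dist[i][k] + dist[k][j]). The final matrix gives, for each (i, j), the minimum total weight of any directed path from i to j (possibly empty when i = j).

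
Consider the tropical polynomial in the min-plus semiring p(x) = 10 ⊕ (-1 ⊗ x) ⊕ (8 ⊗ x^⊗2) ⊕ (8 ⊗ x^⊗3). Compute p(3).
p(3) = 2

A tropical monomial a ⊗ x^⊗i evaluates to a + i · x. Evaluating each term at x = 3:
  Term 0 contributes 10 + 0 · 3 = 10
  Term 1 contributes -1 + 1 · 3 = 2
  Term 2 contributes 8 + 2 · 3 = 14
  Term 3 contributes 8 + 3 · 3 = 17
p(3) = ⊕ of these = min[10, 2, 14, 17] = 2.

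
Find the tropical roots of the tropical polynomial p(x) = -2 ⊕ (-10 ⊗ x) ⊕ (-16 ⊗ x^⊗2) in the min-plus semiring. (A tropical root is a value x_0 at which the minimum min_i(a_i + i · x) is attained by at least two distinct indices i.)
Roots: {6, 8}

Each tropical root is a break point of the lower envelope of the lines y = a_i + i · x (there are 3 lines, with slopes 0, 1, ..., 2). Only the lines that attain the minimum somewhere contribute to roots; other lines are dominated. Here the surviving (envelope) indices are i = 2, i = 1, i = 0.
Intersections between consecutive envelope lines give the roots: for adjacent envelope indices i < j the intersection is x = (a_i − a_j) / (j − i). Reading off the sorted break points: {6, 8}.
Verification: at each break x_0, at least two indices attain the minimum of min_i(a_i + i · x_0).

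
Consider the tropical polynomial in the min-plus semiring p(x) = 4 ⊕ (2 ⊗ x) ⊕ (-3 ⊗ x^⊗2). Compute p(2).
p(2) = 1

A tropical monomial a ⊗ x^⊗i evaluates to a + i · x. Evaluating each term at x = 2:
  Term 0 contributes 4 + 0 · 2 = 4
  Term 1 contributes 2 + 1 · 2 = 4
  Term 2 contributes -3 + 2 · 2 = 1
p(2) = ⊕ of these = min[4, 4, 1] = 1.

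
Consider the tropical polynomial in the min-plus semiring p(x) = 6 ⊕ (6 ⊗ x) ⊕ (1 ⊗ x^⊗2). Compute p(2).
p(2) = 5

A tropical monomial a ⊗ x^⊗i evaluates to a + i · x. Evaluating each term at x = 2:
  Term 0 contributes 6 + 0 · 2 = 6
  Term 1 contributes 6 + 1 · 2 = 8
  Term 2 contributes 1 + 2 · 2 = 5
p(2) = ⊕ of these = min[6, 8, 5] = 5.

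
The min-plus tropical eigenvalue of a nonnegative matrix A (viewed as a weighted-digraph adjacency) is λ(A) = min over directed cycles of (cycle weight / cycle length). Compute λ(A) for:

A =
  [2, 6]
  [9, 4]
λ(A) = 2

Enumerate directed cycles and compute their means (weight / length). Sample:
  cycle 0 → 0: weight = 2, length = 1, mean = 2/1 ≈ 2.000
  cycle 1 → 1: weight = 4, length = 1, mean = 4/1 ≈ 4.000
  cycle 0 → 1 → 0: weight = 15, length = 2, mean = 15/2 ≈ 7.500
  cycle 1 → 0 → 1: weight = 15, length = 2, mean = 15/2 ≈ 7.500
Minimum mean = 2.000, attained e.g. along the cycle 0 → 0 with weight 2 and length 1. So λ(A) = 2/1 = 2.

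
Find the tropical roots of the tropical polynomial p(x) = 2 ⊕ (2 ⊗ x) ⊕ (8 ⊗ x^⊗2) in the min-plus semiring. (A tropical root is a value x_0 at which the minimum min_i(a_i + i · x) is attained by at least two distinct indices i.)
Roots: {-6, 0}

Each tropical root is a break point of the lower envelope of the lines y = a_i + i · x (there are 3 lines, with slopes 0, 1, ..., 2). Only the lines that attain the minimum somewhere contribute to roots; other lines are dominated. Here the surviving (envelope) indices are i = 2, i = 1, i = 0.
Intersections between consecutive envelope lines give the roots: for adjacent envelope indices i < j the intersection is x = (a_i − a_j) / (j − i). Reading off the sorted break points: {-6, 0}.
Verification: at each break x_0, at least two indices attain the minimum of min_i(a_i + i · x_0).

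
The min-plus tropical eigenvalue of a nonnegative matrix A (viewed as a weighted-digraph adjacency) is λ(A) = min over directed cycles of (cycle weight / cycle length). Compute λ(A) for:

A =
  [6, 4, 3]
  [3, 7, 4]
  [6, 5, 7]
λ(A) = 7/2

Enumerate directed cycles and compute their means (weight / length). Sample:
  cycle 0 → 0: weight = 6, length = 1, mean = 6/1 ≈ 6.000
  cycle 1 → 1: weight = 7, length = 1, mean = 7/1 ≈ 7.000
  cycle 2 → 2: weight = 7, length = 1, mean = 7/1 ≈ 7.000
  cycle 0 → 1 → 0: weight = 7, length = 2, mean = 7/2 ≈ 3.500
  cycle 0 → 2 → 0: weight = 9, length = 2, mean = 9/2 ≈ 4.500
  cycle 1 → 0 → 1: weight = 7, length = 2, mean = 7/2 ≈ 3.500
Minimum mean = 3.500, attained e.g. along the cycle 0 → 1 → 0 with weight 7 and length 2. So λ(A) = 7/2 = 7/2.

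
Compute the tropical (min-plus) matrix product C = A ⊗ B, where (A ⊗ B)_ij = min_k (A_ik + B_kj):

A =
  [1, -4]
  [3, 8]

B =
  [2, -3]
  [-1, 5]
A ⊗ B =
  [-5, -2]
  [5, 0]

Apply the min-plus product entry-by-entry:
  C[0][0] = min over k of (A[0][0] + B[0][0] = 1 + 2 = 3, A[0][1] + B[1][0] = -4 + -1 = -5) = -5 (attained at k = 1)
  C[0][1] = min over k of (A[0][0] + B[0][1] = 1 + -3 = -2, A[0][1] + B[1][1] = -4 + 5 = 1) = -2 (attained at k = 0)
  C[1][0] = min over k of (A[1][0] + B[0][0] = 3 + 2 = 5, A[1][1] + B[1][0] = 8 + -1 = 7) = 5 (attained at k = 0)
  C[1][1] = min over k of (A[1][0] + B[0][1] = 3 + -3 = 0, A[1][1] + B[1][1] = 8 + 5 = 13) = 0 (attained at k = 0)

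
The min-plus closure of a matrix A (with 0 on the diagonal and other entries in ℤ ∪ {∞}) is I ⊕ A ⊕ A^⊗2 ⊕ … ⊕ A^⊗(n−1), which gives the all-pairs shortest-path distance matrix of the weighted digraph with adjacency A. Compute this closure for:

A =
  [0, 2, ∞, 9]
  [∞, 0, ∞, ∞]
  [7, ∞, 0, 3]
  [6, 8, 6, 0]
Closure =
  [0, 2, 15, 9]
  [∞, 0, ∞, ∞]
  [7, 9, 0, 3]
  [6, 8, 6, 0]

This is the Floyd-Warshall all-pairs shortest-path computation. For each intermediate vertex k = 0, 1, …, 3, update dist[i][j] ← min(dist[i][j], dist[i][k] + dist[k][j]). The final matrix gives, for each (i, j), the minimum total weight of any directed path from i to j (possibly empty when i = j).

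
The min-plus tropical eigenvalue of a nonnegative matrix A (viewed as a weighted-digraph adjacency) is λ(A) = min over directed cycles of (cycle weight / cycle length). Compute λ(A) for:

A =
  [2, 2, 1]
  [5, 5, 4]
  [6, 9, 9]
λ(A) = 2

Enumerate directed cycles and compute their means (weight / length). Sample:
  cycle 0 → 0: weight = 2, length = 1, mean = 2/1 ≈ 2.000
  cycle 1 → 1: weight = 5, length = 1, mean = 5/1 ≈ 5.000
  cycle 2 → 2: weight = 9, length = 1, mean = 9/1 ≈ 9.000
  cycle 0 → 1 → 0: weight = 7, length = 2, mean = 7/2 ≈ 3.500
  cycle 0 → 2 → 0: weight = 7, length = 2, mean = 7/2 ≈ 3.500
  cycle 1 → 0 → 1: weight = 7, length = 2, mean = 7/2 ≈ 3.500
Minimum mean = 2.000, attained e.g. along the cycle 0 → 0 with weight 2 and length 1. So λ(A) = 2/1 = 2.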